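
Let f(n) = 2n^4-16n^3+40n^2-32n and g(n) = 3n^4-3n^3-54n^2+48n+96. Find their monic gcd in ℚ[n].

Euclidean algorithm in ℚ[n]:
  2n^4-16n^3+40n^2-32n = (2/3)(3n^4-3n^3-54n^2+48n+96) + (-14n^3+76n^2-64n-64)
  3n^4-3n^3-54n^2+48n+96 = (-(3/14)n-93/98)(-14n^3+76n^2-64n-64) + ((216/49)n^2-(1296/49)n+1728/49)
  -14n^3+76n^2-64n-64 = (-(343/108)n-49/27)((216/49)n^2-(1296/49)n+1728/49) + (0)
Last nonzero remainder: (216/49)n^2-(1296/49)n+1728/49. Dividing through by 216/49 gives the monic gcd n^2-6n+8.

n^2-6n+8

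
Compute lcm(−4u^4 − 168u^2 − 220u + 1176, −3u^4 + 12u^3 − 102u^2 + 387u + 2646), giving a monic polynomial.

u^5 − 6u^4 + 42u^3 − 197u^2 − 624u + 1764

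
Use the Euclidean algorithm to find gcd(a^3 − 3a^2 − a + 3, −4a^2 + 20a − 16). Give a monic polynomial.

By polynomial division,
  a^3 − 3a^2 − a + 3 = (−(1/4)a − 1/2)(−4a^2 + 20a − 16) + (5a − 5)
  −4a^2 + 20a − 16 = (−(4/5)a + 16/5)(5a − 5) + (0)
Last nonzero remainder: 5a − 5. Dividing through by 5 gives the monic gcd a − 1.

a − 1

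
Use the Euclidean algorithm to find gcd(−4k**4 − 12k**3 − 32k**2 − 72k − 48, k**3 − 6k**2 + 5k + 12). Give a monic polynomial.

k + 1

Repeated division with remainder:
  −4k**4 − 12k**3 − 32k**2 − 72k − 48 = (−4k − 36)(k**3 − 6k**2 + 5k + 12) + (−228k**2 + 156k + 384)
  k**3 − 6k**2 + 5k + 12 = (−(1/228)k + 101/4332)(−228k**2 + 156k + 384) + ((1100/361)k + 1100/361)
  −228k**2 + 156k + 384 = (−(20577/275)k + 34656/275)((1100/361)k + 1100/361) + (0)
Last nonzero remainder: (1100/361)k + 1100/361. Dividing through by 1100/361 gives the monic gcd k + 1.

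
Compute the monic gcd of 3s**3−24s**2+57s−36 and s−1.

Apply the Euclidean algorithm:
  3s**3−24s**2+57s−36 = (3s**2−21s+36)(s−1) + (0)
The last nonzero remainder s−1 is already monic.

s−1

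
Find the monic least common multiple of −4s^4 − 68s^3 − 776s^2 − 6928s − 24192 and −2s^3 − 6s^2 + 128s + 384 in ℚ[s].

Euclidean algorithm in ℚ[s]:
  −4s^4 − 68s^3 − 776s^2 − 6928s − 24192 = (2s + 28)(−2s^3 − 6s^2 + 128s + 384) + (−864s^2 − 11280s − 34944)
  −2s^3 − 6s^2 + 128s + 384 = ((1/432)s − 181/7776)(−864s^2 − 11280s − 34944) + (−(8695/162)s − 34780/81)
  −864s^2 − 11280s − 34944 = ((139968/8695)s + 707616/8695)(−(8695/162)s − 34780/81) + (0)
Last nonzero remainder: −(8695/162)s − 34780/81. Dividing through by −8695/162 gives the monic gcd s + 8.
Then lcm(f, g) = f·g / gcd(f, g); expanding and making the result monic gives the answer.

s^6 + 12s^5 + 85s^4 + 354s^3 − 7268s^2 − 71808s − 145152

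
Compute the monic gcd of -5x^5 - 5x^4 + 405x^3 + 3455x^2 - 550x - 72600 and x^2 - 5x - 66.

x^2 - 5x - 66

Euclidean algorithm in ℚ[x]:
  -5x^5 - 5x^4 + 405x^3 + 3455x^2 - 550x - 72600 = (-5x^3 - 30x^2 - 75x + 1100)(x^2 - 5x - 66) + (0)
The last nonzero remainder x^2 - 5x - 66 is already monic.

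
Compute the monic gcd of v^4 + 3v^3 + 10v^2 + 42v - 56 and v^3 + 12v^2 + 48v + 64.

Euclidean algorithm in ℚ[v]:
  v^4 + 3v^3 + 10v^2 + 42v - 56 = (v - 9)(v^3 + 12v^2 + 48v + 64) + (70v^2 + 410v + 520)
  v^3 + 12v^2 + 48v + 64 = ((1/70)v + 43/490)(70v^2 + 410v + 520) + ((225/49)v + 900/49)
  70v^2 + 410v + 520 = ((686/45)v + 1274/45)((225/49)v + 900/49) + (0)
Last nonzero remainder: (225/49)v + 900/49. Dividing through by 225/49 gives the monic gcd v + 4.

v + 4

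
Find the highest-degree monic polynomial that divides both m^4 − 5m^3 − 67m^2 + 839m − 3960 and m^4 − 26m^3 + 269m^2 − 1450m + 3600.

m^3 − 16m^2 + 109m − 360

Euclidean algorithm in ℚ[m]:
  m^4 − 5m^3 − 67m^2 + 839m − 3960 = (m^4 − 26m^3 + 269m^2 − 1450m + 3600) + (21m^3 − 336m^2 + 2289m − 7560)
  m^4 − 26m^3 + 269m^2 − 1450m + 3600 = ((1/21)m − 10/21)(21m^3 − 336m^2 + 2289m − 7560) + (0)
Last nonzero remainder: 21m^3 − 336m^2 + 2289m − 7560. Dividing through by 21 gives the monic gcd m^3 − 16m^2 + 109m − 360.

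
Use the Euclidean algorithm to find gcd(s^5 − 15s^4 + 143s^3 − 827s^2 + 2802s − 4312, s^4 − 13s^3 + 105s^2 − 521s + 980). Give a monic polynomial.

s^3 − 8s^2 + 65s − 196

Repeated division with remainder:
  s^5 − 15s^4 + 143s^3 − 827s^2 + 2802s − 4312 = (s − 2)(s^4 − 13s^3 + 105s^2 − 521s + 980) + (12s^3 − 96s^2 + 780s − 2352)
  s^4 − 13s^3 + 105s^2 − 521s + 980 = ((1/12)s − 5/12)(12s^3 − 96s^2 + 780s − 2352) + (0)
Last nonzero remainder: 12s^3 − 96s^2 + 780s − 2352. Dividing through by 12 gives the monic gcd s^3 − 8s^2 + 65s − 196.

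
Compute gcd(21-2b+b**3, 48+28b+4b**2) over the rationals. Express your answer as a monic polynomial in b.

3+b

By polynomial division,
  b**3-2b+21 = ((1/4)b-7/4)(4b**2+28b+48) + (35b+105)
  4b**2+28b+48 = ((4/35)b+16/35)(35b+105) + (0)
Last nonzero remainder: 35b+105. Dividing through by 35 gives the monic gcd b+3.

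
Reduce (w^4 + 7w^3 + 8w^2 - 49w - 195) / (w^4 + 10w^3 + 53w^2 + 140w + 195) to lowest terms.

By polynomial division,
  w^4 + 7w^3 + 8w^2 - 49w - 195 = (w^4 + 10w^3 + 53w^2 + 140w + 195) + (-3w^3 - 45w^2 - 189w - 390)
  w^4 + 10w^3 + 53w^2 + 140w + 195 = (-(1/3)w + 5/3)(-3w^3 - 45w^2 - 189w - 390) + (65w^2 + 325w + 845)
  -3w^3 - 45w^2 - 189w - 390 = (-(3/65)w - 6/13)(65w^2 + 325w + 845) + (0)
Last nonzero remainder: 65w^2 + 325w + 845. Dividing through by 65 gives the monic gcd w^2 + 5w + 13.
Cancel w^2 + 5w + 13 from numerator and denominator to get the reduced form.

(w^2 + 2w - 15)/(w^2 + 5w + 15)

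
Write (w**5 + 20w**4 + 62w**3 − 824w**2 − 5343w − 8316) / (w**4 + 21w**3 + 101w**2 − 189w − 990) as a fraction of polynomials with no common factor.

By polynomial division,
  w**5 + 20w**4 + 62w**3 − 824w**2 − 5343w − 8316 = (w − 1)(w**4 + 21w**3 + 101w**2 − 189w − 990) + (−18w**3 − 534w**2 − 4542w − 9306)
  w**4 + 21w**3 + 101w**2 − 189w − 990 = (−(1/18)w + 13/27)(−18w**3 − 534w**2 − 4542w − 9306) + ((952/9)w**2 + (13328/9)w + 10472/3)
  −18w**3 − 534w**2 − 4542w − 9306 = (−(81/476)w − 1269/476)((952/9)w**2 + (13328/9)w + 10472/3) + (0)
Last nonzero remainder: (952/9)w**2 + (13328/9)w + 10472/3. Dividing through by 952/9 gives the monic gcd w**2 + 14w + 33.
Cancel w**2 + 14w + 33 from numerator and denominator to get the reduced form.

(w**3 + 6w**2 − 55w − 252)/(w**2 + 7w − 30)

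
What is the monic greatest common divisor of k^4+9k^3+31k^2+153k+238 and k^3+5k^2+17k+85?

k^2+17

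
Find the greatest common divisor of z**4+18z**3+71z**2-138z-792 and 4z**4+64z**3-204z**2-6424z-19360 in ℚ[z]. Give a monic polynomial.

Repeated division with remainder:
  z**4+18z**3+71z**2-138z-792 = (1/4)(4z**4+64z**3-204z**2-6424z-19360) + (2z**3+122z**2+1468z+4048)
  4z**4+64z**3-204z**2-6424z-19360 = (2z-90)(2z**3+122z**2+1468z+4048) + (7840z**2+117600z+344960)
  2z**3+122z**2+1468z+4048 = ((1/3920)z+23/1960)(7840z**2+117600z+344960) + (0)
Last nonzero remainder: 7840z**2+117600z+344960. Dividing through by 7840 gives the monic gcd z**2+15z+44.

z**2+15z+44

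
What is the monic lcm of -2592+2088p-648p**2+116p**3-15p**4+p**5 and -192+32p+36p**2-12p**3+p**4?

20736-11520p-1584p**2+2456p**3-760p**4+138p**5-17p**6+p**7

Apply the Euclidean algorithm:
  p**5-15p**4+116p**3-648p**2+2088p-2592 = (p-3)(p**4-12p**3+36p**2+32p-192) + (44p**3-572p**2+2376p-3168)
  p**4-12p**3+36p**2+32p-192 = ((1/44)p+1/44)(44p**3-572p**2+2376p-3168) + (-5p**2+50p-120)
  44p**3-572p**2+2376p-3168 = (-(44/5)p+132/5)(-5p**2+50p-120) + (0)
Last nonzero remainder: -5p**2+50p-120. Dividing through by -5 gives the monic gcd p**2-10p+24.
Then lcm(f, g) = f·g / gcd(f, g); expanding and making the result monic gives the answer.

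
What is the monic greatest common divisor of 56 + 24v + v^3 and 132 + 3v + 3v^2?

1

Repeated division with remainder:
  v^3 + 24v + 56 = ((1/3)v - 1/3)(3v^2 + 3v + 132) + (-19v + 100)
  3v^2 + 3v + 132 = (-(3/19)v - 357/361)(-19v + 100) + (83352/361)
  -19v + 100 = (-(6859/83352)v + 9025/20838)(83352/361) + (0)
The last nonzero remainder is the constant 83352/361, so the polynomials are coprime and gcd = 1.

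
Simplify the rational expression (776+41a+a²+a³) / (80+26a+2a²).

(97-7a+a²)/(10+2a)

Repeated division with remainder:
  a³+a²+41a+776 = ((1/2)a-6)(2a²+26a+80) + (157a+1256)
  2a²+26a+80 = ((2/157)a+10/157)(157a+1256) + (0)
Last nonzero remainder: 157a+1256. Dividing through by 157 gives the monic gcd a+8.
Cancel a+8 from numerator and denominator to get the reduced form.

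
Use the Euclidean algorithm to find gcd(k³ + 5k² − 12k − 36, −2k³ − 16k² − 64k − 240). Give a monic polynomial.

k + 6

Repeated division with remainder:
  k³ + 5k² − 12k − 36 = (−1/2)(−2k³ − 16k² − 64k − 240) + (−3k² − 44k − 156)
  −2k³ − 16k² − 64k − 240 = ((2/3)k − 40/9)(−3k² − 44k − 156) + (−(1400/9)k − 2800/3)
  −3k² − 44k − 156 = ((27/1400)k + 117/700)(−(1400/9)k − 2800/3) + (0)
Last nonzero remainder: −(1400/9)k − 2800/3. Dividing through by −1400/9 gives the monic gcd k + 6.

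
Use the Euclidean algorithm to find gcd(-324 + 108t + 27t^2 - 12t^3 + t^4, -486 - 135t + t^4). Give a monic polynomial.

-18 - 3t + t^2

Repeated division with remainder:
  t^4 - 12t^3 + 27t^2 + 108t - 324 = (t^4 - 135t - 486) + (-12t^3 + 27t^2 + 243t + 162)
  t^4 - 135t - 486 = (-(1/12)t - 3/16)(-12t^3 + 27t^2 + 243t + 162) + ((405/16)t^2 - (1215/16)t - 3645/8)
  -12t^3 + 27t^2 + 243t + 162 = (-(64/135)t - 16/45)((405/16)t^2 - (1215/16)t - 3645/8) + (0)
Last nonzero remainder: (405/16)t^2 - (1215/16)t - 3645/8. Dividing through by 405/16 gives the monic gcd t^2 - 3t - 18.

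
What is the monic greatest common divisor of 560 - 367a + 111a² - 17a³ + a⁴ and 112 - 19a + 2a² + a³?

16 - 5a + a²

Euclidean algorithm in ℚ[a]:
  a⁴ - 17a³ + 111a² - 367a + 560 = (a - 19)(a³ + 2a² - 19a + 112) + (168a² - 840a + 2688)
  a³ + 2a² - 19a + 112 = ((1/168)a + 1/24)(168a² - 840a + 2688) + (0)
Last nonzero remainder: 168a² - 840a + 2688. Dividing through by 168 gives the monic gcd a² - 5a + 16.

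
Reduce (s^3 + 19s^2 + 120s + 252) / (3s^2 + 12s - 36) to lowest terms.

(s^2 + 13s + 42)/(3s - 6)

Euclidean algorithm in ℚ[s]:
  s^3 + 19s^2 + 120s + 252 = ((1/3)s + 5)(3s^2 + 12s - 36) + (72s + 432)
  3s^2 + 12s - 36 = ((1/24)s - 1/12)(72s + 432) + (0)
Last nonzero remainder: 72s + 432. Dividing through by 72 gives the monic gcd s + 6.
Cancel s + 6 from numerator and denominator to get the reduced form.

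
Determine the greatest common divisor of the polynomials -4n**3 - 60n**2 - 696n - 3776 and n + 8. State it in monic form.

n + 8

Apply the Euclidean algorithm:
  -4n**3 - 60n**2 - 696n - 3776 = (-4n**2 - 28n - 472)(n + 8) + (0)
The last nonzero remainder n + 8 is already monic.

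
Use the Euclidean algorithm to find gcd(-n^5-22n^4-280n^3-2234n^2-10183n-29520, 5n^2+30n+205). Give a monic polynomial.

n^2+6n+41

Apply the Euclidean algorithm:
  -n^5-22n^4-280n^3-2234n^2-10183n-29520 = (-(1/5)n^3-(16/5)n^2-(143/5)n-144)(5n^2+30n+205) + (0)
Last nonzero remainder: 5n^2+30n+205. Dividing through by 5 gives the monic gcd n^2+6n+41.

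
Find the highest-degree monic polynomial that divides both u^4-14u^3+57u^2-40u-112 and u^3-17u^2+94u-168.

u^2-11u+28

By polynomial division,
  u^4-14u^3+57u^2-40u-112 = (u+3)(u^3-17u^2+94u-168) + (14u^2-154u+392)
  u^3-17u^2+94u-168 = ((1/14)u-3/7)(14u^2-154u+392) + (0)
Last nonzero remainder: 14u^2-154u+392. Dividing through by 14 gives the monic gcd u^2-11u+28.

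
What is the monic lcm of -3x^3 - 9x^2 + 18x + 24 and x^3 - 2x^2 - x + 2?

x^4 + 2x^3 - 9x^2 - 2x + 8

By polynomial division,
  -3x^3 - 9x^2 + 18x + 24 = (-3)(x^3 - 2x^2 - x + 2) + (-15x^2 + 15x + 30)
  x^3 - 2x^2 - x + 2 = (-(1/15)x + 1/15)(-15x^2 + 15x + 30) + (0)
Last nonzero remainder: -15x^2 + 15x + 30. Dividing through by -15 gives the monic gcd x^2 - x - 2.
Then lcm(f, g) = f·g / gcd(f, g); expanding and making the result monic gives the answer.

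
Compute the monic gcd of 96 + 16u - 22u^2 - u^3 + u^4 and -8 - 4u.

Euclidean algorithm in ℚ[u]:
  u^4 - u^3 - 22u^2 + 16u + 96 = (-(1/4)u^3 + (3/4)u^2 + 4u - 12)(-4u - 8) + (0)
Last nonzero remainder: -4u - 8. Dividing through by -4 gives the monic gcd u + 2.

2 + u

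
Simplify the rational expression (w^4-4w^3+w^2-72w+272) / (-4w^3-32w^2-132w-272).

(-w^2+8w-16)/(4w+16)

Apply the Euclidean algorithm:
  w^4-4w^3+w^2-72w+272 = (-(1/4)w+3)(-4w^3-32w^2-132w-272) + (64w^2+256w+1088)
  -4w^3-32w^2-132w-272 = (-(1/16)w-1/4)(64w^2+256w+1088) + (0)
Last nonzero remainder: 64w^2+256w+1088. Dividing through by 64 gives the monic gcd w^2+4w+17.
Cancel w^2+4w+17 from numerator and denominator to get the reduced form.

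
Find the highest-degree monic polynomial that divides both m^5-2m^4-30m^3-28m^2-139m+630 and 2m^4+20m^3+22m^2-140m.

Euclidean algorithm in ℚ[m]:
  m^5-2m^4-30m^3-28m^2-139m+630 = ((1/2)m-6)(2m^4+20m^3+22m^2-140m) + (79m^3+174m^2-979m+630)
  2m^4+20m^3+22m^2-140m = ((2/79)m+1232/6241)(79m^3+174m^2-979m+630) + ((77616/6241)m^2+(232848/6241)m-776160/6241)
  79m^3+174m^2-979m+630 = ((493039/77616)m-6241/1232)((77616/6241)m^2+(232848/6241)m-776160/6241) + (0)
Last nonzero remainder: (77616/6241)m^2+(232848/6241)m-776160/6241. Dividing through by 77616/6241 gives the monic gcd m^2+3m-10.

m^2+3m-10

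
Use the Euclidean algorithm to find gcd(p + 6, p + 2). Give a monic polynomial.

Euclidean algorithm in ℚ[p]:
  p + 6 = (p + 2) + (4)
  p + 2 = ((1/4)p + 1/2)(4) + (0)
The last nonzero remainder is the constant 4, so the polynomials are coprime and gcd = 1.

1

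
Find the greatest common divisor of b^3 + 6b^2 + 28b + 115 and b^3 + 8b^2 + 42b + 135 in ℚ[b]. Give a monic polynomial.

b + 5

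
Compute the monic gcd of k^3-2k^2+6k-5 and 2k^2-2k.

By polynomial division,
  k^3-2k^2+6k-5 = ((1/2)k-1/2)(2k^2-2k) + (5k-5)
  2k^2-2k = ((2/5)k)(5k-5) + (0)
Last nonzero remainder: 5k-5. Dividing through by 5 gives the monic gcd k-1.

k-1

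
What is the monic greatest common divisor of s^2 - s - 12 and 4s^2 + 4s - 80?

Repeated division with remainder:
  s^2 - s - 12 = (1/4)(4s^2 + 4s - 80) + (-2s + 8)
  4s^2 + 4s - 80 = (-2s - 10)(-2s + 8) + (0)
Last nonzero remainder: -2s + 8. Dividing through by -2 gives the monic gcd s - 4.

s - 4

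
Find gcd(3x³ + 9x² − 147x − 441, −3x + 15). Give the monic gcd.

Repeated division with remainder:
  3x³ + 9x² − 147x − 441 = (−x² − 8x + 9)(−3x + 15) + (−576)
  −3x + 15 = ((1/192)x − 5/192)(−576) + (0)
The last nonzero remainder is the constant −576, so the polynomials are coprime and gcd = 1.

1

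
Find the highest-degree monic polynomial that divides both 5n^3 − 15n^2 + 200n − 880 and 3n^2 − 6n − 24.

Repeated division with remainder:
  5n^3 − 15n^2 + 200n − 880 = ((5/3)n − 5/3)(3n^2 − 6n − 24) + (230n − 920)
  3n^2 − 6n − 24 = ((3/230)n + 3/115)(230n − 920) + (0)
Last nonzero remainder: 230n − 920. Dividing through by 230 gives the monic gcd n − 4.

n − 4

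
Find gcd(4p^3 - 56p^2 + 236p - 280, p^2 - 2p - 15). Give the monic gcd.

Apply the Euclidean algorithm:
  4p^3 - 56p^2 + 236p - 280 = (4p - 48)(p^2 - 2p - 15) + (200p - 1000)
  p^2 - 2p - 15 = ((1/200)p + 3/200)(200p - 1000) + (0)
Last nonzero remainder: 200p - 1000. Dividing through by 200 gives the monic gcd p - 5.

p - 5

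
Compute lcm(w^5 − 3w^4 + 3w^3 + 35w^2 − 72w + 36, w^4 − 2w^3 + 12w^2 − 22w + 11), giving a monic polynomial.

w^7 − 3w^6 + 14w^5 + 2w^4 − 39w^3 + 421w^2 − 792w + 396

Euclidean algorithm in ℚ[w]:
  w^5 − 3w^4 + 3w^3 + 35w^2 − 72w + 36 = (w − 1)(w^4 − 2w^3 + 12w^2 − 22w + 11) + (−11w^3 + 69w^2 − 105w + 47)
  w^4 − 2w^3 + 12w^2 − 22w + 11 = (−(1/11)w − 47/121)(−11w^3 + 69w^2 − 105w + 47) + ((3540/121)w^2 − (7080/121)w + 3540/121)
  −11w^3 + 69w^2 − 105w + 47 = (−(1331/3540)w + 5687/3540)((3540/121)w^2 − (7080/121)w + 3540/121) + (0)
Last nonzero remainder: (3540/121)w^2 − (7080/121)w + 3540/121. Dividing through by 3540/121 gives the monic gcd w^2 − 2w + 1.
Then lcm(f, g) = f·g / gcd(f, g); expanding and making the result monic gives the answer.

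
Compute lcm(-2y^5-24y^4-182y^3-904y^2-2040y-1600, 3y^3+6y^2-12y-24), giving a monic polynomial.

y^6+10y^5+67y^4+270y^3+116y^2-1240y-1600

Euclidean algorithm in ℚ[y]:
  -2y^5-24y^4-182y^3-904y^2-2040y-1600 = (-(2/3)y^2-(20/3)y-50)(3y^3+6y^2-12y-24) + (-700y^2-2800y-2800)
  3y^3+6y^2-12y-24 = (-(3/700)y+3/350)(-700y^2-2800y-2800) + (0)
Last nonzero remainder: -700y^2-2800y-2800. Dividing through by -700 gives the monic gcd y^2+4y+4.
Then lcm(f, g) = f·g / gcd(f, g); expanding and making the result monic gives the answer.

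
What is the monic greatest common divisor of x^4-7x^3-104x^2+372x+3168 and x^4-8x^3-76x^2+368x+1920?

Repeated division with remainder:
  x^4-7x^3-104x^2+372x+3168 = (x^4-8x^3-76x^2+368x+1920) + (x^3-28x^2+4x+1248)
  x^4-8x^3-76x^2+368x+1920 = (x+20)(x^3-28x^2+4x+1248) + (480x^2-960x-23040)
  x^3-28x^2+4x+1248 = ((1/480)x-13/240)(480x^2-960x-23040) + (0)
Last nonzero remainder: 480x^2-960x-23040. Dividing through by 480 gives the monic gcd x^2-2x-48.

x^2-2x-48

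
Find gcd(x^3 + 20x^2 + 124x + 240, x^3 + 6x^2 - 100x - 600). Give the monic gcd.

x^2 + 16x + 60

Repeated division with remainder:
  x^3 + 20x^2 + 124x + 240 = (x^3 + 6x^2 - 100x - 600) + (14x^2 + 224x + 840)
  x^3 + 6x^2 - 100x - 600 = ((1/14)x - 5/7)(14x^2 + 224x + 840) + (0)
Last nonzero remainder: 14x^2 + 224x + 840. Dividing through by 14 gives the monic gcd x^2 + 16x + 60.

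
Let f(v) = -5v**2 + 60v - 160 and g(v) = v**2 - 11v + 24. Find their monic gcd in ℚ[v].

v - 8

By polynomial division,
  -5v**2 + 60v - 160 = (-5)(v**2 - 11v + 24) + (5v - 40)
  v**2 - 11v + 24 = ((1/5)v - 3/5)(5v - 40) + (0)
Last nonzero remainder: 5v - 40. Dividing through by 5 gives the monic gcd v - 8.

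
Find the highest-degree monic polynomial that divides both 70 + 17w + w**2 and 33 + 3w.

Apply the Euclidean algorithm:
  w**2 + 17w + 70 = ((1/3)w + 2)(3w + 33) + (4)
  3w + 33 = ((3/4)w + 33/4)(4) + (0)
The last nonzero remainder is the constant 4, so the polynomials are coprime and gcd = 1.

1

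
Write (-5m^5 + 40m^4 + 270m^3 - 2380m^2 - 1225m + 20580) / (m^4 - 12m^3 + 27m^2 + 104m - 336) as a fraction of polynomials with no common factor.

Euclidean algorithm in ℚ[m]:
  -5m^5 + 40m^4 + 270m^3 - 2380m^2 - 1225m + 20580 = (-5m - 20)(m^4 - 12m^3 + 27m^2 + 104m - 336) + (165m^3 - 1320m^2 - 825m + 13860)
  m^4 - 12m^3 + 27m^2 + 104m - 336 = ((1/165)m - 4/165)(165m^3 - 1320m^2 - 825m + 13860) + (0)
Last nonzero remainder: 165m^3 - 1320m^2 - 825m + 13860. Dividing through by 165 gives the monic gcd m^3 - 8m^2 - 5m + 84.
Cancel m^3 - 8m^2 - 5m + 84 from numerator and denominator to get the reduced form.

(-5m^2 + 245)/(m - 4)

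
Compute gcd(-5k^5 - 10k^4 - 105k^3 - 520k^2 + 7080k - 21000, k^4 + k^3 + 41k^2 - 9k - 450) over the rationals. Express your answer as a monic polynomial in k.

k^2 + k + 50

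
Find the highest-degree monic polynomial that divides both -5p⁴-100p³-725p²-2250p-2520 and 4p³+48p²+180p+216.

p²+9p+18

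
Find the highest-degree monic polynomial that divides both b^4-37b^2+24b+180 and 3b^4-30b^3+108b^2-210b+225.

b^2-8b+15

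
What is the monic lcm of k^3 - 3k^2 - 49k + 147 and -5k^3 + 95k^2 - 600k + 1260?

By polynomial division,
  k^3 - 3k^2 - 49k + 147 = (-1/5)(-5k^3 + 95k^2 - 600k + 1260) + (16k^2 - 169k + 399)
  -5k^3 + 95k^2 - 600k + 1260 = (-(5/16)k + 675/256)(16k^2 - 169k + 399) + (-(7605/256)k + 53235/256)
  16k^2 - 169k + 399 = (-(4096/7605)k + 4864/2535)(-(7605/256)k + 53235/256) + (0)
Last nonzero remainder: -(7605/256)k + 53235/256. Dividing through by -7605/256 gives the monic gcd k - 7.
Then lcm(f, g) = f·g / gcd(f, g); expanding and making the result monic gives the answer.

k^5 - 15k^4 + 23k^3 + 627k^2 - 3528k + 5292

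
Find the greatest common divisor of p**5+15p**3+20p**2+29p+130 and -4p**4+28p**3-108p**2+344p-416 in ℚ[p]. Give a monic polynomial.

Apply the Euclidean algorithm:
  p**5+15p**3+20p**2+29p+130 = (-(1/4)p-7/4)(-4p**4+28p**3-108p**2+344p-416) + (37p**3-83p**2+527p-598)
  -4p**4+28p**3-108p**2+344p-416 = (-(4/37)p+704/1369)(37p**3-83p**2+527p-598) + (-(11424/1369)p**2+(11424/1369)p-148512/1369)
  37p**3-83p**2+527p-598 = (-(50653/11424)p+31487/5712)(-(11424/1369)p**2+(11424/1369)p-148512/1369) + (0)
Last nonzero remainder: -(11424/1369)p**2+(11424/1369)p-148512/1369. Dividing through by -11424/1369 gives the monic gcd p**2-p+13.

p**2-p+13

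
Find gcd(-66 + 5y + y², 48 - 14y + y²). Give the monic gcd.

-6 + y

Apply the Euclidean algorithm:
  y² + 5y - 66 = (y² - 14y + 48) + (19y - 114)
  y² - 14y + 48 = ((1/19)y - 8/19)(19y - 114) + (0)
Last nonzero remainder: 19y - 114. Dividing through by 19 gives the monic gcd y - 6.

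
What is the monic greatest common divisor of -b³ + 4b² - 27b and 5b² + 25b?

b

By polynomial division,
  -b³ + 4b² - 27b = (-(1/5)b + 9/5)(5b² + 25b) + (-72b)
  5b² + 25b = (-(5/72)b - 25/72)(-72b) + (0)
Last nonzero remainder: -72b. Dividing through by -72 gives the monic gcd b.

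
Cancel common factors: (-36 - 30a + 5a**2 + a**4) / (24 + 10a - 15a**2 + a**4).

(12 + 2a + a**2)/(-8 + 2a + a**2)

Apply the Euclidean algorithm:
  a**4 + 5a**2 - 30a - 36 = (a**4 - 15a**2 + 10a + 24) + (20a**2 - 40a - 60)
  a**4 - 15a**2 + 10a + 24 = ((1/20)a**2 + (1/10)a - 2/5)(20a**2 - 40a - 60) + (0)
Last nonzero remainder: 20a**2 - 40a - 60. Dividing through by 20 gives the monic gcd a**2 - 2a - 3.
Cancel a**2 - 2a - 3 from numerator and denominator to get the reduced form.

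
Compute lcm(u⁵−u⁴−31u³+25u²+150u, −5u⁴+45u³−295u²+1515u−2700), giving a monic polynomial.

u⁷−2u⁶+6u⁵+20u⁴−991u³+750u²+5400u

Apply the Euclidean algorithm:
  u⁵−u⁴−31u³+25u²+150u = (−(1/5)u−8/5)(−5u⁴+45u³−295u²+1515u−2700) + (−18u³−144u²+2034u−4320)
  −5u⁴+45u³−295u²+1515u−2700 = ((5/18)u−85/18)(−18u³−144u²+2034u−4320) + (−1540u²+12320u−23100)
  −18u³−144u²+2034u−4320 = ((9/770)u+72/385)(−1540u²+12320u−23100) + (0)
Last nonzero remainder: −1540u²+12320u−23100. Dividing through by −1540 gives the monic gcd u²−8u+15.
Then lcm(f, g) = f·g / gcd(f, g); expanding and making the result monic gives the answer.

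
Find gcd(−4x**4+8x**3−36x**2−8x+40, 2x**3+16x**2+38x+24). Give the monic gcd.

x+1

Apply the Euclidean algorithm:
  −4x**4+8x**3−36x**2−8x+40 = (−2x+20)(2x**3+16x**2+38x+24) + (−280x**2−720x−440)
  2x**3+16x**2+38x+24 = (−(1/140)x−19/490)(−280x**2−720x−440) + ((340/49)x+340/49)
  −280x**2−720x−440 = (−(686/17)x−1078/17)((340/49)x+340/49) + (0)
Last nonzero remainder: (340/49)x+340/49. Dividing through by 340/49 gives the monic gcd x+1.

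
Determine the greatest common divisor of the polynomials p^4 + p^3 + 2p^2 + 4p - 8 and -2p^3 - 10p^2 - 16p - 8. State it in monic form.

p + 2

Repeated division with remainder:
  p^4 + p^3 + 2p^2 + 4p - 8 = (-(1/2)p + 2)(-2p^3 - 10p^2 - 16p - 8) + (14p^2 + 32p + 8)
  -2p^3 - 10p^2 - 16p - 8 = (-(1/7)p - 19/49)(14p^2 + 32p + 8) + (-(120/49)p - 240/49)
  14p^2 + 32p + 8 = (-(343/60)p - 49/30)(-(120/49)p - 240/49) + (0)
Last nonzero remainder: -(120/49)p - 240/49. Dividing through by -120/49 gives the monic gcd p + 2.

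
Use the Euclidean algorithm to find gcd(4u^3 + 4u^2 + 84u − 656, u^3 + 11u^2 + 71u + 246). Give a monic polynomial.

u^2 + 5u + 41

Apply the Euclidean algorithm:
  4u^3 + 4u^2 + 84u − 656 = (4)(u^3 + 11u^2 + 71u + 246) + (−40u^2 − 200u − 1640)
  u^3 + 11u^2 + 71u + 246 = (−(1/40)u − 3/20)(−40u^2 − 200u − 1640) + (0)
Last nonzero remainder: −40u^2 − 200u − 1640. Dividing through by −40 gives the monic gcd u^2 + 5u + 41.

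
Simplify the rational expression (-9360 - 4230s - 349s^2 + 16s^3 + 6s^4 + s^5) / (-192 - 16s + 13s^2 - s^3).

By polynomial division,
  s^5 + 6s^4 + 16s^3 - 349s^2 - 4230s - 9360 = (-s^2 - 19s - 247)(-s^3 + 13s^2 - 16s - 192) + (2366s^2 - 11830s - 56784)
  -s^3 + 13s^2 - 16s - 192 = (-(1/2366)s + 4/1183)(2366s^2 - 11830s - 56784) + (0)
Last nonzero remainder: 2366s^2 - 11830s - 56784. Dividing through by 2366 gives the monic gcd s^2 - 5s - 24.
Cancel s^2 - 5s - 24 from numerator and denominator to get the reduced form.

(-390 - 95s - 11s^2 - s^3)/(-8 + s)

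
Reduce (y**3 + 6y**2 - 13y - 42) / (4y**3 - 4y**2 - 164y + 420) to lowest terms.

Euclidean algorithm in ℚ[y]:
  y**3 + 6y**2 - 13y - 42 = (1/4)(4y**3 - 4y**2 - 164y + 420) + (7y**2 + 28y - 147)
  4y**3 - 4y**2 - 164y + 420 = ((4/7)y - 20/7)(7y**2 + 28y - 147) + (0)
Last nonzero remainder: 7y**2 + 28y - 147. Dividing through by 7 gives the monic gcd y**2 + 4y - 21.
Cancel y**2 + 4y - 21 from numerator and denominator to get the reduced form.

(y + 2)/(4y - 20)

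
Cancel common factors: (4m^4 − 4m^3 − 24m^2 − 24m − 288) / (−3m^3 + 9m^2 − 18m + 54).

Apply the Euclidean algorithm:
  4m^4 − 4m^3 − 24m^2 − 24m − 288 = (−(4/3)m − 8/3)(−3m^3 + 9m^2 − 18m + 54) + (−24m^2 − 144)
  −3m^3 + 9m^2 − 18m + 54 = ((1/8)m − 3/8)(−24m^2 − 144) + (0)
Last nonzero remainder: −24m^2 − 144. Dividing through by −24 gives the monic gcd m^2 + 6.
Cancel m^2 + 6 from numerator and denominator to get the reduced form.

(−4m^2 + 4m + 48)/(3m − 9)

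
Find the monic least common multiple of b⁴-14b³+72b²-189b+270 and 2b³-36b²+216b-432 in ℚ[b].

b⁶-26b⁵+276b⁴-1557b³+5130b²-10044b+9720

Apply the Euclidean algorithm:
  b⁴-14b³+72b²-189b+270 = ((1/2)b+2)(2b³-36b²+216b-432) + (36b²-405b+1134)
  2b³-36b²+216b-432 = ((1/18)b-3/8)(36b²-405b+1134) + ((9/8)b-27/4)
  36b²-405b+1134 = (32b-168)((9/8)b-27/4) + (0)
Last nonzero remainder: (9/8)b-27/4. Dividing through by 9/8 gives the monic gcd b-6.
Then lcm(f, g) = f·g / gcd(f, g); expanding and making the result monic gives the answer.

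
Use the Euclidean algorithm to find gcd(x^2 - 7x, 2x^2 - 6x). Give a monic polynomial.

x

Repeated division with remainder:
  x^2 - 7x = (1/2)(2x^2 - 6x) + (-4x)
  2x^2 - 6x = (-(1/2)x + 3/2)(-4x) + (0)
Last nonzero remainder: -4x. Dividing through by -4 gives the monic gcd x.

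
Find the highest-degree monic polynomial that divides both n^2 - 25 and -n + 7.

1

Apply the Euclidean algorithm:
  n^2 - 25 = (-n - 7)(-n + 7) + (24)
  -n + 7 = (-(1/24)n + 7/24)(24) + (0)
The last nonzero remainder is the constant 24, so the polynomials are coprime and gcd = 1.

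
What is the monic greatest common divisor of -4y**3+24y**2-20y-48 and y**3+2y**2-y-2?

y+1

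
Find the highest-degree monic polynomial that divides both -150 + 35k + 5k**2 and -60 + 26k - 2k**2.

-3 + k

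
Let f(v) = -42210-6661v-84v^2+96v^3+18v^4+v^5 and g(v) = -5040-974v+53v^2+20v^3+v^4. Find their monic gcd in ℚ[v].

-630-43v+12v^2+v^3

By polynomial division,
  v^5+18v^4+96v^3-84v^2-6661v-42210 = (v-2)(v^4+20v^3+53v^2-974v-5040) + (83v^3+996v^2-3569v-52290)
  v^4+20v^3+53v^2-974v-5040 = ((1/83)v+8/83)(83v^3+996v^2-3569v-52290) + (0)
Last nonzero remainder: 83v^3+996v^2-3569v-52290. Dividing through by 83 gives the monic gcd v^3+12v^2-43v-630.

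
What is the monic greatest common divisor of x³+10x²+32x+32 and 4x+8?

x+2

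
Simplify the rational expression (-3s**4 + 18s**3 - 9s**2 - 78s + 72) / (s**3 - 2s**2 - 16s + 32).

(-3s**3 + 6s**2 + 15s - 18)/(s**2 + 2s - 8)

By polynomial division,
  -3s**4 + 18s**3 - 9s**2 - 78s + 72 = (-3s + 12)(s**3 - 2s**2 - 16s + 32) + (-33s**2 + 210s - 312)
  s**3 - 2s**2 - 16s + 32 = (-(1/33)s - 16/121)(-33s**2 + 210s - 312) + ((280/121)s - 1120/121)
  -33s**2 + 210s - 312 = (-(3993/280)s + 4719/140)((280/121)s - 1120/121) + (0)
Last nonzero remainder: (280/121)s - 1120/121. Dividing through by 280/121 gives the monic gcd s - 4.
Cancel s - 4 from numerator and denominator to get the reduced form.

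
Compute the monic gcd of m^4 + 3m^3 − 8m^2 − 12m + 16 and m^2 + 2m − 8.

m^2 + 2m − 8

Apply the Euclidean algorithm:
  m^4 + 3m^3 − 8m^2 − 12m + 16 = (m^2 + m − 2)(m^2 + 2m − 8) + (0)
The last nonzero remainder m^2 + 2m − 8 is already monic.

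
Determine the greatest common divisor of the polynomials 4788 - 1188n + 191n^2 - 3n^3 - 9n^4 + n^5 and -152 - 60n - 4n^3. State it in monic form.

19 - 2n + n^2

Euclidean algorithm in ℚ[n]:
  n^5 - 9n^4 - 3n^3 + 191n^2 - 1188n + 4788 = (-(1/4)n^2 + (9/4)n + 9/2)(-4n^3 - 60n - 152) + (288n^2 - 576n + 5472)
  -4n^3 - 60n - 152 = (-(1/72)n - 1/36)(288n^2 - 576n + 5472) + (0)
Last nonzero remainder: 288n^2 - 576n + 5472. Dividing through by 288 gives the monic gcd n^2 - 2n + 19.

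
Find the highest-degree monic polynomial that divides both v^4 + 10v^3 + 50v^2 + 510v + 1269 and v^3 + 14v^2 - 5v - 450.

Repeated division with remainder:
  v^4 + 10v^3 + 50v^2 + 510v + 1269 = (v - 4)(v^3 + 14v^2 - 5v - 450) + (111v^2 + 940v - 531)
  v^3 + 14v^2 - 5v - 450 = ((1/111)v + 614/12321)(111v^2 + 940v - 531) + (-(579824/12321)v - 579824/1369)
  111v^2 + 940v - 531 = (-(1367631/579824)v + 726939/579824)(-(579824/12321)v - 579824/1369) + (0)
Last nonzero remainder: -(579824/12321)v - 579824/1369. Dividing through by -579824/12321 gives the monic gcd v + 9.

v + 9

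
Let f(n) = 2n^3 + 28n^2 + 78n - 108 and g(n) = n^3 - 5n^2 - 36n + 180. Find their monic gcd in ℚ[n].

n + 6

Apply the Euclidean algorithm:
  2n^3 + 28n^2 + 78n - 108 = (2)(n^3 - 5n^2 - 36n + 180) + (38n^2 + 150n - 468)
  n^3 - 5n^2 - 36n + 180 = ((1/38)n - 85/361)(38n^2 + 150n - 468) + ((4200/361)n + 25200/361)
  38n^2 + 150n - 468 = ((6859/2100)n - 4693/700)((4200/361)n + 25200/361) + (0)
Last nonzero remainder: (4200/361)n + 25200/361. Dividing through by 4200/361 gives the monic gcd n + 6.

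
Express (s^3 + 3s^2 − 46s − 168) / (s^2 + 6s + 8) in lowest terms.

Apply the Euclidean algorithm:
  s^3 + 3s^2 − 46s − 168 = (s − 3)(s^2 + 6s + 8) + (−36s − 144)
  s^2 + 6s + 8 = (−(1/36)s − 1/18)(−36s − 144) + (0)
Last nonzero remainder: −36s − 144. Dividing through by −36 gives the monic gcd s + 4.
Cancel s + 4 from numerator and denominator to get the reduced form.

(s^2 − s − 42)/(s + 2)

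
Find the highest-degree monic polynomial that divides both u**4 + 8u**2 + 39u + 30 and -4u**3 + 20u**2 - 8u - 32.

u + 1

Euclidean algorithm in ℚ[u]:
  u**4 + 8u**2 + 39u + 30 = (-(1/4)u - 5/4)(-4u**3 + 20u**2 - 8u - 32) + (31u**2 + 21u - 10)
  -4u**3 + 20u**2 - 8u - 32 = (-(4/31)u + 704/961)(31u**2 + 21u - 10) + (-(23712/961)u - 23712/961)
  31u**2 + 21u - 10 = (-(29791/23712)u + 4805/11856)(-(23712/961)u - 23712/961) + (0)
Last nonzero remainder: -(23712/961)u - 23712/961. Dividing through by -23712/961 gives the monic gcd u + 1.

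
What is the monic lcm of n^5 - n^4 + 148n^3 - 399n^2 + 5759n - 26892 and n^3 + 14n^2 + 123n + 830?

By polynomial division,
  n^5 - n^4 + 148n^3 - 399n^2 + 5759n - 26892 = (n^2 - 15n + 235)(n^3 + 14n^2 + 123n + 830) + (-2674n^2 - 10696n - 221942)
  n^3 + 14n^2 + 123n + 830 = (-(1/2674)n - 5/1337)(-2674n^2 - 10696n - 221942) + (0)
Last nonzero remainder: -2674n^2 - 10696n - 221942. Dividing through by -2674 gives the monic gcd n^2 + 4n + 83.
Then lcm(f, g) = f·g / gcd(f, g); expanding and making the result monic gives the answer.

n^6 + 9n^5 + 138n^4 + 1081n^3 + 1769n^2 + 30698n - 268920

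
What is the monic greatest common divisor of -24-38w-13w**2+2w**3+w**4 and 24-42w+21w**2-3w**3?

Euclidean algorithm in ℚ[w]:
  w**4+2w**3-13w**2-38w-24 = (-(1/3)w-3)(-3w**3+21w**2-42w+24) + (36w**2-156w+48)
  -3w**3+21w**2-42w+24 = (-(1/12)w+2/9)(36w**2-156w+48) + (-(10/3)w+40/3)
  36w**2-156w+48 = (-(54/5)w+18/5)(-(10/3)w+40/3) + (0)
Last nonzero remainder: -(10/3)w+40/3. Dividing through by -10/3 gives the monic gcd w-4.

-4+w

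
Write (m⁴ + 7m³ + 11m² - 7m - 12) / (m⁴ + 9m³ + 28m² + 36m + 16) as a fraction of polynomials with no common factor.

Apply the Euclidean algorithm:
  m⁴ + 7m³ + 11m² - 7m - 12 = (m⁴ + 9m³ + 28m² + 36m + 16) + (-2m³ - 17m² - 43m - 28)
  m⁴ + 9m³ + 28m² + 36m + 16 = (-(1/2)m - 1/4)(-2m³ - 17m² - 43m - 28) + ((9/4)m² + (45/4)m + 9)
  -2m³ - 17m² - 43m - 28 = (-(8/9)m - 28/9)((9/4)m² + (45/4)m + 9) + (0)
Last nonzero remainder: (9/4)m² + (45/4)m + 9. Dividing through by 9/4 gives the monic gcd m² + 5m + 4.
Cancel m² + 5m + 4 from numerator and denominator to get the reduced form.

(m² + 2m - 3)/(m² + 4m + 4)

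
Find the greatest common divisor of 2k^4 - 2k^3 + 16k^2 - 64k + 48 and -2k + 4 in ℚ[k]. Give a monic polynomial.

k - 2

By polynomial division,
  2k^4 - 2k^3 + 16k^2 - 64k + 48 = (-k^3 - k^2 - 10k + 12)(-2k + 4) + (0)
Last nonzero remainder: -2k + 4. Dividing through by -2 gives the monic gcd k - 2.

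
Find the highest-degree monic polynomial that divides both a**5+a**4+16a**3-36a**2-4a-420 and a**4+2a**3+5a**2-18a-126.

a**3-a**2+8a-42

Euclidean algorithm in ℚ[a]:
  a**5+a**4+16a**3-36a**2-4a-420 = (a-1)(a**4+2a**3+5a**2-18a-126) + (13a**3-13a**2+104a-546)
  a**4+2a**3+5a**2-18a-126 = ((1/13)a+3/13)(13a**3-13a**2+104a-546) + (0)
Last nonzero remainder: 13a**3-13a**2+104a-546. Dividing through by 13 gives the monic gcd a**3-a**2+8a-42.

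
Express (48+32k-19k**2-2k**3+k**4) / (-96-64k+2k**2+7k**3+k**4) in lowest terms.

(-4-3k+k**2)/(8+6k+k**2)

Euclidean algorithm in ℚ[k]:
  k**4-2k**3-19k**2+32k+48 = (k**4+7k**3+2k**2-64k-96) + (-9k**3-21k**2+96k+144)
  k**4+7k**3+2k**2-64k-96 = (-(1/9)k-14/27)(-9k**3-21k**2+96k+144) + ((16/9)k**2+(16/9)k-64/3)
  -9k**3-21k**2+96k+144 = (-(81/16)k-27/4)((16/9)k**2+(16/9)k-64/3) + (0)
Last nonzero remainder: (16/9)k**2+(16/9)k-64/3. Dividing through by 16/9 gives the monic gcd k**2+k-12.
Cancel k**2+k-12 from numerator and denominator to get the reduced form.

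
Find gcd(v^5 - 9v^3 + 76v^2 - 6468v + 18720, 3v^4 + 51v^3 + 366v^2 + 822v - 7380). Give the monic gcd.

Apply the Euclidean algorithm:
  v^5 - 9v^3 + 76v^2 - 6468v + 18720 = ((1/3)v - 17/3)(3v^4 + 51v^3 + 366v^2 + 822v - 7380) + (158v^3 + 1876v^2 + 650v - 23100)
  3v^4 + 51v^3 + 366v^2 + 822v - 7380 = ((3/158)v + 1215/12482)(158v^3 + 1876v^2 + 650v - 23100) + ((1067511/6241)v^2 + (7472577/6241)v - 32025330/6241)
  158v^3 + 1876v^2 + 650v - 23100 = ((986078/1067511)v + 4805570/1067511)((1067511/6241)v^2 + (7472577/6241)v - 32025330/6241) + (0)
Last nonzero remainder: (1067511/6241)v^2 + (7472577/6241)v - 32025330/6241. Dividing through by 1067511/6241 gives the monic gcd v^2 + 7v - 30.

v^2 + 7v - 30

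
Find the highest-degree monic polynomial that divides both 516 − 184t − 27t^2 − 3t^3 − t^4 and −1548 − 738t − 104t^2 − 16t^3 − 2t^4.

258 + 37t + 5t^2 + t^3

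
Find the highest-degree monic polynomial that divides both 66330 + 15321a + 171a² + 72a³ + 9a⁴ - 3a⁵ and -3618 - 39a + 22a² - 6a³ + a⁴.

402 + 49a + 3a² + a³

Euclidean algorithm in ℚ[a]:
  -3a⁵ + 9a⁴ + 72a³ + 171a² + 15321a + 66330 = (-3a - 9)(a⁴ - 6a³ + 22a² - 39a - 3618) + (84a³ + 252a² + 4116a + 33768)
  a⁴ - 6a³ + 22a² - 39a - 3618 = ((1/84)a - 3/28)(84a³ + 252a² + 4116a + 33768) + (0)
Last nonzero remainder: 84a³ + 252a² + 4116a + 33768. Dividing through by 84 gives the monic gcd a³ + 3a² + 49a + 402.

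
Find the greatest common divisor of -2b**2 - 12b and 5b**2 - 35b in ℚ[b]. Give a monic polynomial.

Repeated division with remainder:
  -2b**2 - 12b = (-2/5)(5b**2 - 35b) + (-26b)
  5b**2 - 35b = (-(5/26)b + 35/26)(-26b) + (0)
Last nonzero remainder: -26b. Dividing through by -26 gives the monic gcd b.

b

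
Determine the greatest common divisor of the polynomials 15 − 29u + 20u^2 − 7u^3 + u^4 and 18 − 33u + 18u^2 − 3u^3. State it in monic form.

3 − 4u + u^2

Apply the Euclidean algorithm:
  u^4 − 7u^3 + 20u^2 − 29u + 15 = (−(1/3)u + 1/3)(−3u^3 + 18u^2 − 33u + 18) + (3u^2 − 12u + 9)
  −3u^3 + 18u^2 − 33u + 18 = (−u + 2)(3u^2 − 12u + 9) + (0)
Last nonzero remainder: 3u^2 − 12u + 9. Dividing through by 3 gives the monic gcd u^2 − 4u + 3.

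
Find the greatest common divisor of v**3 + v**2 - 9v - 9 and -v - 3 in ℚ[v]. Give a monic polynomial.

Repeated division with remainder:
  v**3 + v**2 - 9v - 9 = (-v**2 + 2v + 3)(-v - 3) + (0)
Last nonzero remainder: -v - 3. Dividing through by -1 gives the monic gcd v + 3.

v + 3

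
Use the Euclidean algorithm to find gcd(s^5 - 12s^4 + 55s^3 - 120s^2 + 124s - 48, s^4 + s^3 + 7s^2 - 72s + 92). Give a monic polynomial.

s^2 - 4s + 4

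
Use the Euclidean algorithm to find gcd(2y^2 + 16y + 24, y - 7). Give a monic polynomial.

1

Repeated division with remainder:
  2y^2 + 16y + 24 = (2y + 30)(y - 7) + (234)
  y - 7 = ((1/234)y - 7/234)(234) + (0)
The last nonzero remainder is the constant 234, so the polynomials are coprime and gcd = 1.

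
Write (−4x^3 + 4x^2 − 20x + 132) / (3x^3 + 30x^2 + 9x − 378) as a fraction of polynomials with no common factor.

(−4x^2 − 8x − 44)/(3x^2 + 39x + 126)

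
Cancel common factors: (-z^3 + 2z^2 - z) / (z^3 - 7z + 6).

(-z^2 + z)/(z^2 + z - 6)

Repeated division with remainder:
  -z^3 + 2z^2 - z = (-1)(z^3 - 7z + 6) + (2z^2 - 8z + 6)
  z^3 - 7z + 6 = ((1/2)z + 2)(2z^2 - 8z + 6) + (6z - 6)
  2z^2 - 8z + 6 = ((1/3)z - 1)(6z - 6) + (0)
Last nonzero remainder: 6z - 6. Dividing through by 6 gives the monic gcd z - 1.
Cancel z - 1 from numerator and denominator to get the reduced form.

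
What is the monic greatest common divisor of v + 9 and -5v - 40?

Euclidean algorithm in ℚ[v]:
  v + 9 = (-1/5)(-5v - 40) + (1)
  -5v - 40 = (-5v - 40)(1) + (0)
The last nonzero remainder is the constant 1, so the polynomials are coprime and gcd = 1.

1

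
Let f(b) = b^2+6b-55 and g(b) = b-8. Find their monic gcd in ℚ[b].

Repeated division with remainder:
  b^2+6b-55 = (b+14)(b-8) + (57)
  b-8 = ((1/57)b-8/57)(57) + (0)
The last nonzero remainder is the constant 57, so the polynomials are coprime and gcd = 1.

1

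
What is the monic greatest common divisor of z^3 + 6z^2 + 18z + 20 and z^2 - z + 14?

1

Repeated division with remainder:
  z^3 + 6z^2 + 18z + 20 = (z + 7)(z^2 - z + 14) + (11z - 78)
  z^2 - z + 14 = ((1/11)z + 67/121)(11z - 78) + (6920/121)
  11z - 78 = ((1331/6920)z - 4719/3460)(6920/121) + (0)
The last nonzero remainder is the constant 6920/121, so the polynomials are coprime and gcd = 1.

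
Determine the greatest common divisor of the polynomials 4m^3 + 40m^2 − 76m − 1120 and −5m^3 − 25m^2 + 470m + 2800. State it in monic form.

Repeated division with remainder:
  4m^3 + 40m^2 − 76m − 1120 = (−4/5)(−5m^3 − 25m^2 + 470m + 2800) + (20m^2 + 300m + 1120)
  −5m^3 − 25m^2 + 470m + 2800 = (−(1/4)m + 5/2)(20m^2 + 300m + 1120) + (0)
Last nonzero remainder: 20m^2 + 300m + 1120. Dividing through by 20 gives the monic gcd m^2 + 15m + 56.

m^2 + 15m + 56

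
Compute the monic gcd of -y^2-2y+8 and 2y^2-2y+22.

Euclidean algorithm in ℚ[y]:
  -y^2-2y+8 = (-1/2)(2y^2-2y+22) + (-3y+19)
  2y^2-2y+22 = (-(2/3)y-32/9)(-3y+19) + (806/9)
  -3y+19 = (-(27/806)y+171/806)(806/9) + (0)
The last nonzero remainder is the constant 806/9, so the polynomials are coprime and gcd = 1.

1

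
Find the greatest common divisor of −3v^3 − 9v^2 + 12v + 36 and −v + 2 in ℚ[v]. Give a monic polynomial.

v − 2

Apply the Euclidean algorithm:
  −3v^3 − 9v^2 + 12v + 36 = (3v^2 + 15v + 18)(−v + 2) + (0)
Last nonzero remainder: −v + 2. Dividing through by −1 gives the monic gcd v − 2.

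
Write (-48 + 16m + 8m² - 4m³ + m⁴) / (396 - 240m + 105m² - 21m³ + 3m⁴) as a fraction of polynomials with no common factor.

(-4 + m²)/(33 - 9m + 3m²)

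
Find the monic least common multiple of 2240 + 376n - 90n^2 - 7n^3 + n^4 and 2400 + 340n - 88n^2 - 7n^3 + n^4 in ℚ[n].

67200 + 35920n + 3676n^2 - 824n^3 - 137n^4 + 4n^5 + n^6

Euclidean algorithm in ℚ[n]:
  n^4 - 7n^3 - 90n^2 + 376n + 2240 = (n^4 - 7n^3 - 88n^2 + 340n + 2400) + (-2n^2 + 36n - 160)
  n^4 - 7n^3 - 88n^2 + 340n + 2400 = (-(1/2)n^2 - (11/2)n - 15)(-2n^2 + 36n - 160) + (0)
Last nonzero remainder: -2n^2 + 36n - 160. Dividing through by -2 gives the monic gcd n^2 - 18n + 80.
Then lcm(f, g) = f·g / gcd(f, g); expanding and making the result monic gives the answer.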